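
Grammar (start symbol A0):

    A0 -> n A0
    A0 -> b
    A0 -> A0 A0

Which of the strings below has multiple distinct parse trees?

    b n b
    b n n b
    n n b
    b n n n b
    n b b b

b n b: 1 tree
b n n b: 1 tree
n n b: 1 tree
b n n n b: 1 tree
n b b b: 5 trees

n b b b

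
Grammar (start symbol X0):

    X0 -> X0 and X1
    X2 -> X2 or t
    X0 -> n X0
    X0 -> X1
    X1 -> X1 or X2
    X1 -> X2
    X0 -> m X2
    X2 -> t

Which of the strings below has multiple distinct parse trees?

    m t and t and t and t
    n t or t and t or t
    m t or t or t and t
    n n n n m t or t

m t and t and t and t: 1 tree
n t or t and t or t: 8 trees
m t or t or t and t: 1 tree
n n n n m t or t: 1 tree

n t or t and t or t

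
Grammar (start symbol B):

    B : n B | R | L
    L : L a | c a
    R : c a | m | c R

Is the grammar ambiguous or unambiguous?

Witness: c a

Derivation 1: B ⇒ R ⇒ c a
Derivation 2: B ⇒ L ⇒ c a

Two distinct leftmost derivations for the same string.

Ambiguous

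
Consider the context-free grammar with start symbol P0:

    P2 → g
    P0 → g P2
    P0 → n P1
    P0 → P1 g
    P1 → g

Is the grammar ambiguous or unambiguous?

Witness: g g

Derivation 1: P0 ⇒ g P2 ⇒ g g
Derivation 2: P0 ⇒ P1 g ⇒ g g

Two distinct leftmost derivations for the same string.

Ambiguous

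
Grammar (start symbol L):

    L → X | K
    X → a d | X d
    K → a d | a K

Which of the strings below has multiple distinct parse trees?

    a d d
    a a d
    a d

a d d: 1 tree
a a d: 1 tree
a d: 2 trees

a d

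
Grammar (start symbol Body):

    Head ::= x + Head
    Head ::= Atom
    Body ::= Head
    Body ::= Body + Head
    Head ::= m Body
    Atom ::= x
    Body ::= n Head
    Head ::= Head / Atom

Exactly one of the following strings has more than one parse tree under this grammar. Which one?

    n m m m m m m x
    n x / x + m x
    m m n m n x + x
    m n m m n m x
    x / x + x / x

n m m m m m m x: 1 tree
n x / x + m x: 1 tree
m m n m n x + x: 5 trees
m n m m n m x: 1 tree
x / x + x / x: 1 tree

m m n m n x + x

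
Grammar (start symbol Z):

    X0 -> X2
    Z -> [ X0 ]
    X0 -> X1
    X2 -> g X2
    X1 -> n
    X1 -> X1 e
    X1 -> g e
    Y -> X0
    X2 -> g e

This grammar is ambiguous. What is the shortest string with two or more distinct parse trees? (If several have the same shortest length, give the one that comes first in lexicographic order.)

length 3: no string has ≥2 trees
length 4: [ g e ] has 2 parse trees

Two derivations of [ g e ]:
  Z ⇒ [ X0 ] ⇒ [ X2 ] ⇒ [ g e ]
  Z ⇒ [ X0 ] ⇒ [ X1 ] ⇒ [ g e ]

[ g e ]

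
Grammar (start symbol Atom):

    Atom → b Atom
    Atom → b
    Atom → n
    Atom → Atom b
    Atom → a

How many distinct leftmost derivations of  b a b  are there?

Parse trees for b a b:
  [Atom b [Atom [Atom a] b]]
  [Atom [Atom b [Atom a]] b]

2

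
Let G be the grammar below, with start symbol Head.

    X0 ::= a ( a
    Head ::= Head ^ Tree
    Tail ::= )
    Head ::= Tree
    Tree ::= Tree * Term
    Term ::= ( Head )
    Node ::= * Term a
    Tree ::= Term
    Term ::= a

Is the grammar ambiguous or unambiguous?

Only Head, Tree, Term are reachable from Head; ignoring the rest: Head → Head ^ Tree | Tree  ;  Tree → Tree * Term | Term  — a left-associative chain with Term at the bottom. Each string factors uniquely by precedence.

Unambiguous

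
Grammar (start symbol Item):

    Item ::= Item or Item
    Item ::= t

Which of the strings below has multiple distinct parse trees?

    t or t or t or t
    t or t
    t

t or t or t or t

t or t or t or t: 5 trees
t or t: 1 tree
t: 1 tree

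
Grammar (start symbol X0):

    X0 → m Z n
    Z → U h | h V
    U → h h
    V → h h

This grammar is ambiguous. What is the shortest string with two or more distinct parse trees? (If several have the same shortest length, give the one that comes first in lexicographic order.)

length 5: m h h h n has 2 parse trees

Two derivations of m h h h n:
  X0 ⇒ m Z n ⇒ m U h n ⇒ m h h h n
  X0 ⇒ m Z n ⇒ m h V n ⇒ m h h h n

m h h h n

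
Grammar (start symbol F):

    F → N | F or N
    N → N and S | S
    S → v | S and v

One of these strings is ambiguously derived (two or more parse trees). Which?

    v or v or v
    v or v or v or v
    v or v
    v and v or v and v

v and v or v and v

v or v or v: 1 tree
v or v or v or v: 1 tree
v or v: 1 tree
v and v or v and v: 4 trees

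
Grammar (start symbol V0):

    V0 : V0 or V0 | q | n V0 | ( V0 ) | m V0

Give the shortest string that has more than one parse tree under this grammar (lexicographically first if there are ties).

m q or q

length 1: no string has ≥2 trees
length 2: no string has ≥2 trees
length 3: no string has ≥2 trees
length 4: m q or q has 2 parse trees

Two derivations of m q or q:
  V0 ⇒ V0 or V0 ⇒ m V0 or V0 ⇒ m q or V0 ⇒ m q or q
  V0 ⇒ m V0 ⇒ m V0 or V0 ⇒ m q or V0 ⇒ m q or q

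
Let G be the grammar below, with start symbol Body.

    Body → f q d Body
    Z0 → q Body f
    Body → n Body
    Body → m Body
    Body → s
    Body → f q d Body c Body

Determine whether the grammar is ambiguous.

Ambiguous

Witness: f q d f q d s c s

Derivation 1: Body ⇒ f q d Body ⇒ f q d f q d Body c Body ⇒ f q d f q d s c Body ⇒ f q d f q d s c s
Derivation 2: Body ⇒ f q d Body c Body ⇒ f q d f q d Body c Body ⇒ f q d f q d s c Body ⇒ f q d f q d s c s

Two distinct leftmost derivations for the same string.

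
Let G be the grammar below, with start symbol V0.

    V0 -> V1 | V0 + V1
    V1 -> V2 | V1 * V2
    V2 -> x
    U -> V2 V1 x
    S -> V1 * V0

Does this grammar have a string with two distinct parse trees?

Only V0, V1, V2 are reachable from V0; ignoring the rest: The grammar is stratified — V0 handles '+' (left-recursive), V1 handles '*', V2 atoms. Each operator has a fixed associativity and precedence level, so every string has one parse.

Unambiguous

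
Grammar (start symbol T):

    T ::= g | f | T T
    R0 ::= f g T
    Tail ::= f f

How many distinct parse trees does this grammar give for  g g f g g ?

14

Parse trees for g g f g g (showing first 6 of 14):
  [T [T g] [T [T g] [T [T f] [T [T g] [T g]]]]]
  [T [T g] [T [T g] [T [T [T f] [T g]] [T g]]]]
  [T [T g] [T [T [T g] [T f]] [T [T g] [T g]]]]
  [T [T g] [T [T [T g] [T [T f] [T g]]] [T g]]]
  [T [T g] [T [T [T [T g] [T f]] [T g]] [T g]]]
  [T [T [T g] [T g]] [T [T f] [T [T g] [T g]]]]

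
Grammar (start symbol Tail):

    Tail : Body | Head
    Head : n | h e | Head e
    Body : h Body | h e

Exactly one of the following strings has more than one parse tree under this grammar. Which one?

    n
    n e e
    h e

n: 1 tree
n e e: 1 tree
h e: 2 trees

h e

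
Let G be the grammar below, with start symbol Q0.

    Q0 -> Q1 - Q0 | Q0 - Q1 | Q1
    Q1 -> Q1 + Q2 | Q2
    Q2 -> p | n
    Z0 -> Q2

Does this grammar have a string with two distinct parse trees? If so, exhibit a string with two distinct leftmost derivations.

Witness: n - n

Derivation 1: Q0 ⇒ Q1 - Q0 ⇒ Q2 - Q0 ⇒ n - Q0 ⇒ n - Q1 ⇒ n - Q2 ⇒ n - n
Derivation 2: Q0 ⇒ Q0 - Q1 ⇒ Q1 - Q1 ⇒ Q2 - Q1 ⇒ n - Q1 ⇒ n - Q2 ⇒ n - n

Two distinct leftmost derivations for the same string.

Ambiguous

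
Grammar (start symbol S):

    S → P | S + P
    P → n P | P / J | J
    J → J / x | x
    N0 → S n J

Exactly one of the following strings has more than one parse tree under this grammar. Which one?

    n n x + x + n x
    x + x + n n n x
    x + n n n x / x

x + n n n x / x

n n x + x + n x: 1 tree
x + x + n n n x: 1 tree
x + n n n x / x: 5 trees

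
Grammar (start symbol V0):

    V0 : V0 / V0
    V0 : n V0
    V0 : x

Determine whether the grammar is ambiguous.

Ambiguous

Witness: n x / x

Derivation 1: V0 ⇒ V0 / V0 ⇒ n V0 / V0 ⇒ n x / V0 ⇒ n x / x
Derivation 2: V0 ⇒ n V0 ⇒ n V0 / V0 ⇒ n x / V0 ⇒ n x / x

Two distinct leftmost derivations for the same string.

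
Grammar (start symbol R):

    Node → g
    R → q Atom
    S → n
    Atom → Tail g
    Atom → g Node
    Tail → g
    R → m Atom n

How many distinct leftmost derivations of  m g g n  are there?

Parse trees for m g g n:
  [R m [Atom [Tail g] g] n]
  [R m [Atom g [Node g]] n]

2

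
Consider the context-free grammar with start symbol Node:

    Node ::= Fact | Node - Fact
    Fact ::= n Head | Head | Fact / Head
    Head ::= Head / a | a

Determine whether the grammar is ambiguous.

Ambiguous

Witness: a / a

Derivation 1: Node ⇒ Fact ⇒ Head ⇒ Head / a ⇒ a / a
Derivation 2: Node ⇒ Fact ⇒ Fact / Head ⇒ Head / Head ⇒ a / Head ⇒ a / a

Two distinct leftmost derivations for the same string.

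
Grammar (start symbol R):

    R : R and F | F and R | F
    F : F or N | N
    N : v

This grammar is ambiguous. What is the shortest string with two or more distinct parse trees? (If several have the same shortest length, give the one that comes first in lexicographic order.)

v and v

length 1: no string has ≥2 trees
length 3: v and v has 2 parse trees

Two derivations of v and v:
  R ⇒ R and F ⇒ F and F ⇒ N and F ⇒ v and F ⇒ v and N ⇒ v and v
  R ⇒ F and R ⇒ N and R ⇒ v and R ⇒ v and F ⇒ v and N ⇒ v and v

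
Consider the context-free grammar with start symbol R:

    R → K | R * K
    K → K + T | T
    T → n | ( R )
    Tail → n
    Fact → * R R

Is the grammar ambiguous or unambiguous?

(Tail, Fact are unreachable from R, so their rules don't affect L(R).) The grammar is stratified — R handles '*' (left-recursive), K handles '+', T atoms. Each operator has a fixed associativity and precedence level, so every string has one parse.

Unambiguous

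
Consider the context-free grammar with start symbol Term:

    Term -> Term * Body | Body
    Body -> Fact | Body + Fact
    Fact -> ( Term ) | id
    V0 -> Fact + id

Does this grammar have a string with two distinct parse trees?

Unambiguous

Only Term, Body, Fact are reachable from Term; ignoring the rest: This is a standard precedence ladder (Term over Body over Fact), with each level left-recursive on its own operator ('*' at Term, '+' at Body). That structure is LR(1), hence unambiguous.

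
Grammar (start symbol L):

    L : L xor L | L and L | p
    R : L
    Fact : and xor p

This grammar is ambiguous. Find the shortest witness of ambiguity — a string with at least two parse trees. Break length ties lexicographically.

length 1: no string has ≥2 trees
length 3: no string has ≥2 trees
length 5: p and p and p has 2 parse trees

Two derivations of p and p and p:
  L ⇒ L and L ⇒ L and L and L ⇒ p and L and L ⇒ p and p and L ⇒ p and p and p
  L ⇒ L and L ⇒ p and L ⇒ p and L and L ⇒ p and p and L ⇒ p and p and p

p and p and p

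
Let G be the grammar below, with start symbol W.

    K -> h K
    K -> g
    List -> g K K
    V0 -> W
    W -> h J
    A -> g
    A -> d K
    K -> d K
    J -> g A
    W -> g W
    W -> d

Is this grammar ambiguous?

Unambiguous

Only W, J, A, K are reachable from W; ignoring the rest: Restricted to the reachable nonterminals, every rule has the form A → t or A → t B, and no two rules for the same A share a first terminal. The grammar encodes a DFA — one run per string.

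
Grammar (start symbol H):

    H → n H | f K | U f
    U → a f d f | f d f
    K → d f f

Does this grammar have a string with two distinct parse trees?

Ambiguous

Witness: f d f f

Derivation 1: H ⇒ f K ⇒ f d f f
Derivation 2: H ⇒ U f ⇒ f d f f

Two distinct leftmost derivations for the same string.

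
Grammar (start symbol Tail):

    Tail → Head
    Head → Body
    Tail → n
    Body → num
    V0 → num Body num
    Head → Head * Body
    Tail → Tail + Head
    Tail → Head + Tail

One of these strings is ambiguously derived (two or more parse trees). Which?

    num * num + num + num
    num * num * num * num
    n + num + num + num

num * num + num + num

num * num + num + num: 4 trees
num * num * num * num: 1 tree
n + num + num + num: 1 tree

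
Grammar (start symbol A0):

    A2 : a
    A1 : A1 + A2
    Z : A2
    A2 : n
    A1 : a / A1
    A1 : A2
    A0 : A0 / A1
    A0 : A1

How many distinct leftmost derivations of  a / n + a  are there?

3

Parse trees for a / n + a:
  [A0 [A0 [A1 [A2 a]]] / [A1 [A1 [A2 n]] + [A2 a]]]
  [A0 [A1 [A1 a / [A1 [A2 n]]] + [A2 a]]]
  [A0 [A1 a / [A1 [A1 [A2 n]] + [A2 a]]]]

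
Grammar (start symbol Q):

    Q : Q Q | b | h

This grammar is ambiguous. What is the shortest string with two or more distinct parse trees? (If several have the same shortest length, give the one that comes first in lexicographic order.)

b b b

length 1: no string has ≥2 trees
length 2: no string has ≥2 trees
length 3: b b b has 2 parse trees

Two derivations of b b b:
  Q ⇒ Q Q ⇒ Q Q Q ⇒ b Q Q ⇒ b b Q ⇒ b b b
  Q ⇒ Q Q ⇒ b Q ⇒ b Q Q ⇒ b b Q ⇒ b b b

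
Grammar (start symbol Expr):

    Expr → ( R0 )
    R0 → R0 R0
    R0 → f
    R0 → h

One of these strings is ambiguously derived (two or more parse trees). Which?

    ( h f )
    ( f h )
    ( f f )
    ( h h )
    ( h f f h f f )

( h f ): 1 tree
( f h ): 1 tree
( f f ): 1 tree
( h h ): 1 tree
( h f f h f f ): 42 trees

( h f f h f f )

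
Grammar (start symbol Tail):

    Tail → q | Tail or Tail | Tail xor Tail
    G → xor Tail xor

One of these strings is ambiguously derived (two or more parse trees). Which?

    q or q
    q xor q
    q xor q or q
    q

q or q: 1 tree
q xor q: 1 tree
q xor q or q: 2 trees
q: 1 tree

q xor q or q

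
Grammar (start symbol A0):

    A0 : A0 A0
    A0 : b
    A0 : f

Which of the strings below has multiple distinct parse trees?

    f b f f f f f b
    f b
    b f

f b f f f f f b: 429 trees
f b: 1 tree
b f: 1 tree

f b f f f f f b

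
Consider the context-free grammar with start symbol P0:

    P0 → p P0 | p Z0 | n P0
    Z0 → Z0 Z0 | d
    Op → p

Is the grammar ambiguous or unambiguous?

Ambiguous

Witness: p d d d

Derivation 1: P0 ⇒ p Z0 ⇒ p Z0 Z0 ⇒ p Z0 Z0 Z0 ⇒ p d Z0 Z0 ⇒ p d d Z0 ⇒ p d d d
Derivation 2: P0 ⇒ p Z0 ⇒ p Z0 Z0 ⇒ p d Z0 ⇒ p d Z0 Z0 ⇒ p d d Z0 ⇒ p d d d

Two distinct leftmost derivations for the same string.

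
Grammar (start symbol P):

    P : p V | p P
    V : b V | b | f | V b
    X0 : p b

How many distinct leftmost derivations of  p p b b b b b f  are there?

1

Parse trees for p p b b b b b f:
  [P p [P p [V b [V b [V b [V b [V b [V f]]]]]]]]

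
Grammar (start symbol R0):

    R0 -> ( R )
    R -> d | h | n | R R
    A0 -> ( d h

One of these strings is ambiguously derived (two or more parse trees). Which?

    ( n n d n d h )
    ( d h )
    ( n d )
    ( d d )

( n n d n d h ): 42 trees
( d h ): 1 tree
( n d ): 1 tree
( d d ): 1 tree

( n n d n d h )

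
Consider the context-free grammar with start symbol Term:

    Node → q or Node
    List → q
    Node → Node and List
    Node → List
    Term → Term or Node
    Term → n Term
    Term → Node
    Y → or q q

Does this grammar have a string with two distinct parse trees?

Witness: q or q

Derivation 1: Term ⇒ Term or Node ⇒ Node or Node ⇒ List or Node ⇒ q or Node ⇒ q or List ⇒ q or q
Derivation 2: Term ⇒ Node ⇒ q or Node ⇒ q or List ⇒ q or q

Two distinct leftmost derivations for the same string.

Ambiguous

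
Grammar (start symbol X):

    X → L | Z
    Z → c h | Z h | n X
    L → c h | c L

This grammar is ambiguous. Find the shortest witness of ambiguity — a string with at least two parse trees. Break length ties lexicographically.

length 2: c h has 2 parse trees

Two derivations of c h:
  X ⇒ L ⇒ c h
  X ⇒ Z ⇒ c h

c h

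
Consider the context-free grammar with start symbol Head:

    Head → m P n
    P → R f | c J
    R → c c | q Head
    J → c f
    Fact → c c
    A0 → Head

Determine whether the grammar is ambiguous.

Witness: m c c f n

Derivation 1: Head ⇒ m P n ⇒ m R f n ⇒ m c c f n
Derivation 2: Head ⇒ m P n ⇒ m c J n ⇒ m c c f n

Two distinct leftmost derivations for the same string.

Ambiguous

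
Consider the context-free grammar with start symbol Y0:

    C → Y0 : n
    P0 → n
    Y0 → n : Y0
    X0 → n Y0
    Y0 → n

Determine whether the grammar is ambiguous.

Unambiguous

Only Y0 is reachable from Y0; ignoring the rest: Right-recursive list with a separator: after each atom, whether the separator follows determines the rule. One parse per string.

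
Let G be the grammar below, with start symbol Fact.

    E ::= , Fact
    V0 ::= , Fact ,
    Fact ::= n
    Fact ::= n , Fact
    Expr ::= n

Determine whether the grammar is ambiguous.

Unambiguous

Only Fact is reachable from Fact; ignoring the rest: The reachable grammar is A → atom sep A | atom. Each atom is followed by either the separator (recurse) or end-of-string (stop) — no choice point.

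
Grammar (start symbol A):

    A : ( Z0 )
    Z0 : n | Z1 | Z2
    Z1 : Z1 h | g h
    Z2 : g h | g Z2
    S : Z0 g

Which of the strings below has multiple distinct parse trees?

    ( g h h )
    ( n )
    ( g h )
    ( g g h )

( g h )

( g h h ): 1 tree
( n ): 1 tree
( g h ): 2 trees
( g g h ): 1 tree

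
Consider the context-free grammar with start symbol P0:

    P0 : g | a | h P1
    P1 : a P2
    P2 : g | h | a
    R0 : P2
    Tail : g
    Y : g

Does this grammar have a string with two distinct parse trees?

Unambiguous

Only P0, P1, P2 are reachable from P0; ignoring the rest: Restricted to the reachable nonterminals, every rule has the form A → t or A → t B, and no two rules for the same A share a first terminal. The grammar encodes a DFA — one run per string.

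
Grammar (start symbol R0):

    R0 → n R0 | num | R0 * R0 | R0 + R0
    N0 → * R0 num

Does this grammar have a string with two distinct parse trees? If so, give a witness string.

Ambiguous

Witness: n num * num

Derivation 1: R0 ⇒ n R0 ⇒ n R0 * R0 ⇒ n num * R0 ⇒ n num * num
Derivation 2: R0 ⇒ R0 * R0 ⇒ n R0 * R0 ⇒ n num * R0 ⇒ n num * num

Two distinct leftmost derivations for the same string.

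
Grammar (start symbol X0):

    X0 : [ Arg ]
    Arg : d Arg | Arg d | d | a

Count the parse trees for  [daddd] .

4

Parse trees for [daddd]:
  [X0 [ [Arg d [Arg [Arg [Arg [Arg a] d] d] d]] ]]
  [X0 [ [Arg [Arg d [Arg [Arg [Arg a] d] d]] d] ]]
  [X0 [ [Arg [Arg [Arg d [Arg [Arg a] d]] d] d] ]]
  [X0 [ [Arg [Arg [Arg [Arg d [Arg a]] d] d] d] ]]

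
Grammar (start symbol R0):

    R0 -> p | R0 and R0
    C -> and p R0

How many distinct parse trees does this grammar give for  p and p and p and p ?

Parse trees for p and p and p and p:
  [R0 [R0 p] and [R0 [R0 p] and [R0 [R0 p] and [R0 p]]]]
  [R0 [R0 p] and [R0 [R0 [R0 p] and [R0 p]] and [R0 p]]]
  [R0 [R0 [R0 p] and [R0 p]] and [R0 [R0 p] and [R0 p]]]
  [R0 [R0 [R0 p] and [R0 [R0 p] and [R0 p]]] and [R0 p]]
  [R0 [R0 [R0 [R0 p] and [R0 p]] and [R0 p]] and [R0 p]]

5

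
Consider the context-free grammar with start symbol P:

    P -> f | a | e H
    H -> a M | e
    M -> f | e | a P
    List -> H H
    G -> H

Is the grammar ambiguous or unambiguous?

(List, G are unreachable from P, so their rules don't affect L(P).) Each reachable nonterminal has at most one production per leading terminal, and all productions are right-linear; the derivation is determined token-by-token.

Unambiguous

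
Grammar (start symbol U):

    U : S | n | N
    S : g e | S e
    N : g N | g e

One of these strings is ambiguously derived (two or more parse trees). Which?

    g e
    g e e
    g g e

g e: 2 trees
g e e: 1 tree
g g e: 1 tree

g e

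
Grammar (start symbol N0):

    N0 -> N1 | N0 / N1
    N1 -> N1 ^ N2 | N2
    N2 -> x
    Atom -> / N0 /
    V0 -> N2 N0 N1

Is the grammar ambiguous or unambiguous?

Unambiguous

(Atom, V0 are unreachable from N0, so their rules don't affect L(N0).) This is a standard precedence ladder (N0 over N1 over N2), with each level left-recursive on its own operator ('/' at N0, '^' at N1). That structure is LR(1), hence unambiguous.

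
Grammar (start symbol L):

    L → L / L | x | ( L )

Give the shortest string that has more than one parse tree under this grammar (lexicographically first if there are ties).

x / x / x

length 1: no string has ≥2 trees
length 3: no string has ≥2 trees
length 5: x / x / x has 2 parse trees

Two derivations of x / x / x:
  L ⇒ L / L ⇒ L / L / L ⇒ x / L / L ⇒ x / x / L ⇒ x / x / x
  L ⇒ L / L ⇒ x / L ⇒ x / L / L ⇒ x / x / L ⇒ x / x / x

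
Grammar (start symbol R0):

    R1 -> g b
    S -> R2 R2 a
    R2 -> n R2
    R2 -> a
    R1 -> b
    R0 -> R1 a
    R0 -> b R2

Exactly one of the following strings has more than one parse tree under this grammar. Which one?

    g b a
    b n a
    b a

b a

g b a: 1 tree
b n a: 1 tree
b a: 2 trees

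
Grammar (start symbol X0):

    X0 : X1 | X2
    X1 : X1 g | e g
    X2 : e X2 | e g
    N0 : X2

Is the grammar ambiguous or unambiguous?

Ambiguous

Witness: e g

Derivation 1: X0 ⇒ X1 ⇒ e g
Derivation 2: X0 ⇒ X2 ⇒ e g

Two distinct leftmost derivations for the same string.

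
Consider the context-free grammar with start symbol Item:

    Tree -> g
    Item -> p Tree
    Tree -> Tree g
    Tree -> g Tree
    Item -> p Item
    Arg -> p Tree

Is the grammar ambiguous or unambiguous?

Witness: p g g

Derivation 1: Item ⇒ p Tree ⇒ p Tree g ⇒ p g g
Derivation 2: Item ⇒ p Tree ⇒ p g Tree ⇒ p g g

Two distinct leftmost derivations for the same string.

Ambiguous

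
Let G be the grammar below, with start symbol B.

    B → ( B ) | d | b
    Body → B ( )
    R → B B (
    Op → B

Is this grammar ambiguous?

Only B is reachable from B; ignoring the rest: Each string is a nest of matched brackets around a single atom. An opening bracket forces the recursive rule; an atom forces the base rule.

Unambiguous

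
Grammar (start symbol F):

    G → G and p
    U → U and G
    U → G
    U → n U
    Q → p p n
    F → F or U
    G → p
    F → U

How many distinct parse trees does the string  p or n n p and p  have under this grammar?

Parse trees for p or n n p and p:
  [F [F [U [G p]]] or [U [U n [U n [U [G p]]]] and [G p]]]
  [F [F [U [G p]]] or [U n [U [U n [U [G p]]] and [G p]]]]
  [F [F [U [G p]]] or [U n [U n [U [U [G p]] and [G p]]]]]
  [F [F [U [G p]]] or [U n [U n [U [G [G p] and p]]]]]

4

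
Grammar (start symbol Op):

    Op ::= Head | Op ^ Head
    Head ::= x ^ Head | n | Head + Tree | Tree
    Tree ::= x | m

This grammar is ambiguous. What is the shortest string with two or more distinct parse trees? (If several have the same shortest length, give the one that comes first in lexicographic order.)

length 1: no string has ≥2 trees
length 3: x ^ m has 2 parse trees

Two derivations of x ^ m:
  Op ⇒ Head ⇒ x ^ Head ⇒ x ^ Tree ⇒ x ^ m
  Op ⇒ Op ^ Head ⇒ Head ^ Head ⇒ Tree ^ Head ⇒ x ^ Head ⇒ x ^ Tree ⇒ x ^ m

x ^ m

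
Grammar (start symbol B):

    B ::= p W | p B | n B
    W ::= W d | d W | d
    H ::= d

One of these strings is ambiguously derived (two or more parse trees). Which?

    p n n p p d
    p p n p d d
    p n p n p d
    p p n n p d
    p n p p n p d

p n n p p d: 1 tree
p p n p d d: 2 trees
p n p n p d: 1 tree
p p n n p d: 1 tree
p n p p n p d: 1 tree

p p n p d d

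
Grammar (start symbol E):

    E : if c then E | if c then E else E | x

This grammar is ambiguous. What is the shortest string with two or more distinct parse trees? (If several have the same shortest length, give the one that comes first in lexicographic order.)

length 1: no string has ≥2 trees
length 4: no string has ≥2 trees
length 6: no string has ≥2 trees
length 7: no string has ≥2 trees
length 9: if c then if c then x else x has 2 parse trees

Two derivations of if c then if c then x else x:
  E ⇒ if c then E ⇒ if c then if c then E else E ⇒ if c then if c then x else E ⇒ if c then if c then x else x
  E ⇒ if c then E else E ⇒ if c then if c then E else E ⇒ if c then if c then x else E ⇒ if c then if c then x else x

if c then if c then x else x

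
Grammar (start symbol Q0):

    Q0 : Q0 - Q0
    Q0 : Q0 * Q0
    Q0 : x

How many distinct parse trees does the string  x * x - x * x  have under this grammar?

5

Parse trees for x * x - x * x:
  [Q0 [Q0 [Q0 x] * [Q0 x]] - [Q0 [Q0 x] * [Q0 x]]]
  [Q0 [Q0 x] * [Q0 [Q0 x] - [Q0 [Q0 x] * [Q0 x]]]]
  [Q0 [Q0 x] * [Q0 [Q0 [Q0 x] - [Q0 x]] * [Q0 x]]]
  [Q0 [Q0 [Q0 [Q0 x] * [Q0 x]] - [Q0 x]] * [Q0 x]]
  [Q0 [Q0 [Q0 x] * [Q0 [Q0 x] - [Q0 x]]] * [Q0 x]]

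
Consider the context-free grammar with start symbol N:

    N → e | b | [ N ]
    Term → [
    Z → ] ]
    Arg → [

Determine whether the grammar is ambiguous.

(Term, Z, Arg are unreachable from N, so their rules don't affect L(N).) L(N) is { openⁿ atom closeⁿ : n ≥ 0 }. The bracket depth fixes n, and the derivation is forced at every step.

Unambiguous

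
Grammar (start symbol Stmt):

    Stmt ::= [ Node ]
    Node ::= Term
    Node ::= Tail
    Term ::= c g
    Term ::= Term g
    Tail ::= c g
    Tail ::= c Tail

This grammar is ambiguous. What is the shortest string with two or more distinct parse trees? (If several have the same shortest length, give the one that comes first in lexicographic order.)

[ c g ]

length 4: [ c g ] has 2 parse trees

Two derivations of [ c g ]:
  Stmt ⇒ [ Node ] ⇒ [ Term ] ⇒ [ c g ]
  Stmt ⇒ [ Node ] ⇒ [ Tail ] ⇒ [ c g ]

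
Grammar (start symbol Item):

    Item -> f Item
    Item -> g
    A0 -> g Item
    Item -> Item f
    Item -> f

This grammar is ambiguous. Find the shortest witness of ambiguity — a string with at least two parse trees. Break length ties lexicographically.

f f

length 1: no string has ≥2 trees
length 2: f f has 2 parse trees

Two derivations of f f:
  Item ⇒ f Item ⇒ f f
  Item ⇒ Item f ⇒ f f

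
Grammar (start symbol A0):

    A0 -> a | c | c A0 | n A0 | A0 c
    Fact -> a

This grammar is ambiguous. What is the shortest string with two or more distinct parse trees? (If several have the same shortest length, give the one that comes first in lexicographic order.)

c c

length 1: no string has ≥2 trees
length 2: c c has 2 parse trees

Two derivations of c c:
  A0 ⇒ c A0 ⇒ c c
  A0 ⇒ A0 c ⇒ c c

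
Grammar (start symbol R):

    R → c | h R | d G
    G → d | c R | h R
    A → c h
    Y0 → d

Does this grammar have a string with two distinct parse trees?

Unambiguous

Only R, G are reachable from R; ignoring the rest: The reachable rules are right-linear with at most one rule per (nonterminal, next-terminal) pair. Each input token forces the next rule, so parsing is deterministic.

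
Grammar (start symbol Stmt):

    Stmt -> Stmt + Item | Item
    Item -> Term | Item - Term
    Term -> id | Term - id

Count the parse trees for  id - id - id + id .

4

Parse trees for id - id - id + id:
  [Stmt [Stmt [Item [Term [Term [Term id] - id] - id]]] + [Item [Term id]]]
  [Stmt [Stmt [Item [Item [Term id]] - [Term [Term id] - id]]] + [Item [Term id]]]
  [Stmt [Stmt [Item [Item [Term [Term id] - id]] - [Term id]]] + [Item [Term id]]]
  [Stmt [Stmt [Item [Item [Item [Term id]] - [Term id]] - [Term id]]] + [Item [Term id]]]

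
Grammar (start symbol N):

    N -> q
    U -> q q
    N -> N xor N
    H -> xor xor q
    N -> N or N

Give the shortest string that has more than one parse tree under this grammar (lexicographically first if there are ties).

length 1: no string has ≥2 trees
length 3: no string has ≥2 trees
length 5: q or q or q has 2 parse trees

Two derivations of q or q or q:
  N ⇒ N or N ⇒ q or N ⇒ q or N or N ⇒ q or q or N ⇒ q or q or q
  N ⇒ N or N ⇒ N or N or N ⇒ q or N or N ⇒ q or q or N ⇒ q or q or q

q or q or q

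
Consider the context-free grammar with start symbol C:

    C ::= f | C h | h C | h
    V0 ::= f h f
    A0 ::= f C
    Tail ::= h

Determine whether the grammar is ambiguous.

Ambiguous

Witness: h h

Derivation 1: C ⇒ C h ⇒ h h
Derivation 2: C ⇒ h C ⇒ h h

Two distinct leftmost derivations for the same string.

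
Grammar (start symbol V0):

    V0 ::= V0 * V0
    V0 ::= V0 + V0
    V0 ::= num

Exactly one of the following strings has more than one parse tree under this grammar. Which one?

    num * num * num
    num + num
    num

num * num * num

num * num * num: 2 trees
num + num: 1 tree
num: 1 tree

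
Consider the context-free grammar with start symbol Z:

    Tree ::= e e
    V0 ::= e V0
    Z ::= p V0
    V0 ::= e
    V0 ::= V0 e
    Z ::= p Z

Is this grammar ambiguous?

Ambiguous

Witness: p e e

Derivation 1: Z ⇒ p V0 ⇒ p e V0 ⇒ p e e
Derivation 2: Z ⇒ p V0 ⇒ p V0 e ⇒ p e e

Two distinct leftmost derivations for the same string.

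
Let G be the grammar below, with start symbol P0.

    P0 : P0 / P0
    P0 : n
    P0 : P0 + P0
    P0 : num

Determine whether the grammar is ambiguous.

Ambiguous

Witness: n + n + n

Derivation 1: P0 ⇒ P0 + P0 ⇒ n + P0 ⇒ n + P0 + P0 ⇒ n + n + P0 ⇒ n + n + n
Derivation 2: P0 ⇒ P0 + P0 ⇒ P0 + P0 + P0 ⇒ n + P0 + P0 ⇒ n + n + P0 ⇒ n + n + n

Two distinct leftmost derivations for the same string.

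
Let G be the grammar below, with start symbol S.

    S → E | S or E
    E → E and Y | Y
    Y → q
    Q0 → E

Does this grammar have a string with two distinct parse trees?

Only S, E, Y are reachable from S; ignoring the rest: S → S or E | E  ;  E → E and Y | Y  — a left-associative chain with Y at the bottom. Each string factors uniquely by precedence.

Unambiguous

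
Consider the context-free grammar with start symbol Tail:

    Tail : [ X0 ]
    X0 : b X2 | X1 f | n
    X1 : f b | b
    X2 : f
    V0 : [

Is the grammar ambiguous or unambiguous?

Ambiguous

Witness: [ b f ]

Derivation 1: Tail ⇒ [ X0 ] ⇒ [ b X2 ] ⇒ [ b f ]
Derivation 2: Tail ⇒ [ X0 ] ⇒ [ X1 f ] ⇒ [ b f ]

Two distinct leftmost derivations for the same string.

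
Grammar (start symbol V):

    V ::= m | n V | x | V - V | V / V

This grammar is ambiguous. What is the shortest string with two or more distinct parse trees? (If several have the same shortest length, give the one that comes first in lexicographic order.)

n m - m

length 1: no string has ≥2 trees
length 2: no string has ≥2 trees
length 3: no string has ≥2 trees
length 4: n m - m has 2 parse trees

Two derivations of n m - m:
  V ⇒ n V ⇒ n V - V ⇒ n m - V ⇒ n m - m
  V ⇒ V - V ⇒ n V - V ⇒ n m - V ⇒ n m - m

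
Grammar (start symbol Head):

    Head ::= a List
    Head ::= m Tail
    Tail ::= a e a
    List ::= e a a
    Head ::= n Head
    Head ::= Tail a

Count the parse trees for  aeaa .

2

Parse trees for aeaa:
  [Head a [List e a a]]
  [Head [Tail a e a] a]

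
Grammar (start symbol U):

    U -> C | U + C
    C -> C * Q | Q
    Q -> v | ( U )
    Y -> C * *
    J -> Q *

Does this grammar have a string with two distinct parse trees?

Unambiguous

Only U, C, Q are reachable from U; ignoring the rest: The grammar is stratified — U handles '+' (left-recursive), C handles '*', Q atoms. Each operator has a fixed associativity and precedence level, so every string has one parse.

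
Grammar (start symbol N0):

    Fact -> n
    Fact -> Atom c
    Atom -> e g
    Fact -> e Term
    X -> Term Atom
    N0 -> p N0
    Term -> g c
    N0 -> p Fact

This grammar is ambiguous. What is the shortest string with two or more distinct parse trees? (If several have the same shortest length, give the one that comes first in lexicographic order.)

length 2: no string has ≥2 trees
length 3: no string has ≥2 trees
length 4: p e g c has 2 parse trees

Two derivations of p e g c:
  N0 ⇒ p Fact ⇒ p Atom c ⇒ p e g c
  N0 ⇒ p Fact ⇒ p e Term ⇒ p e g c

p e g c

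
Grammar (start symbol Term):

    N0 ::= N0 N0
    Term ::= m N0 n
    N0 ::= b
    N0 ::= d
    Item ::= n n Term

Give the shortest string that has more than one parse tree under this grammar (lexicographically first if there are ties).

length 3: no string has ≥2 trees
length 4: no string has ≥2 trees
length 5: m b b b n has 2 parse trees

Two derivations of m b b b n:
  Term ⇒ m N0 n ⇒ m N0 N0 n ⇒ m N0 N0 N0 n ⇒ m b N0 N0 n ⇒ m b b N0 n ⇒ m b b b n
  Term ⇒ m N0 n ⇒ m N0 N0 n ⇒ m b N0 n ⇒ m b N0 N0 n ⇒ m b b N0 n ⇒ m b b b n

m b b b n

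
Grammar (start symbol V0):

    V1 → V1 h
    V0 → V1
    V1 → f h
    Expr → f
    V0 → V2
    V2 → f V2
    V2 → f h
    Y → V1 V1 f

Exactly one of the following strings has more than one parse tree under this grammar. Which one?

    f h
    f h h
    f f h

f h: 2 trees
f h h: 1 tree
f f h: 1 tree

f h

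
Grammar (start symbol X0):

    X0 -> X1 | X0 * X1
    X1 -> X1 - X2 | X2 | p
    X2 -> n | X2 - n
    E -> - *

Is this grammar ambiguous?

Ambiguous

Witness: n - n

Derivation 1: X0 ⇒ X1 ⇒ X1 - X2 ⇒ X2 - X2 ⇒ n - X2 ⇒ n - n
Derivation 2: X0 ⇒ X1 ⇒ X2 ⇒ X2 - n ⇒ n - n

Two distinct leftmost derivations for the same string.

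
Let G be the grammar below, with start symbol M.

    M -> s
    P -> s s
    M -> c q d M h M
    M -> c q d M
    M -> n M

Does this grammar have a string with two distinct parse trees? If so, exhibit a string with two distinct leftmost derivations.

Witness: c q d c q d s h s

Derivation 1: M ⇒ c q d M h M ⇒ c q d c q d M h M ⇒ c q d c q d s h M ⇒ c q d c q d s h s
Derivation 2: M ⇒ c q d M ⇒ c q d c q d M h M ⇒ c q d c q d s h M ⇒ c q d c q d s h s

Two distinct leftmost derivations for the same string.

Ambiguous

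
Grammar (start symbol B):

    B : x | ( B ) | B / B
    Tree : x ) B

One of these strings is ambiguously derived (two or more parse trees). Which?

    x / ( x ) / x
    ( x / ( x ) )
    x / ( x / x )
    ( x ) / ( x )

x / ( x ) / x

x / ( x ) / x: 2 trees
( x / ( x ) ): 1 tree
x / ( x / x ): 1 tree
( x ) / ( x ): 1 tree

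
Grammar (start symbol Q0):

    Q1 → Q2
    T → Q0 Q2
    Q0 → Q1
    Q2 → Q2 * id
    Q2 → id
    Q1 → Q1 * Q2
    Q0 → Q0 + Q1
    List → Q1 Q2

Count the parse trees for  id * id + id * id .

Parse trees for id * id + id * id:
  [Q0 [Q0 [Q1 [Q2 [Q2 id] * id]]] + [Q1 [Q2 [Q2 id] * id]]]
  [Q0 [Q0 [Q1 [Q2 [Q2 id] * id]]] + [Q1 [Q1 [Q2 id]] * [Q2 id]]]
  [Q0 [Q0 [Q1 [Q1 [Q2 id]] * [Q2 id]]] + [Q1 [Q2 [Q2 id] * id]]]
  [Q0 [Q0 [Q1 [Q1 [Q2 id]] * [Q2 id]]] + [Q1 [Q1 [Q2 id]] * [Q2 id]]]

4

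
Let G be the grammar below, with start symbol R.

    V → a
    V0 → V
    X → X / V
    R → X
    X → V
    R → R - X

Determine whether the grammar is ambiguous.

Unambiguous

Only R, X, V are reachable from R; ignoring the rest: This is a standard precedence ladder (R over X over V), with each level left-recursive on its own operator ('-' at R, '/' at X). That structure is LR(1), hence unambiguous.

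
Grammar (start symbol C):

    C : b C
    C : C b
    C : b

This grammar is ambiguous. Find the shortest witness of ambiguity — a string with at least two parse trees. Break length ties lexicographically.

b b

length 1: no string has ≥2 trees
length 2: b b has 2 parse trees

Two derivations of b b:
  C ⇒ b C ⇒ b b
  C ⇒ C b ⇒ b b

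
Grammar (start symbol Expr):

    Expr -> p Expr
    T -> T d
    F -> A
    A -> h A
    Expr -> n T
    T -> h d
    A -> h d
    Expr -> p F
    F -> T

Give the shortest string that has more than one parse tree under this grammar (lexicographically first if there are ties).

length 3: p h d has 2 parse trees

Two derivations of p h d:
  Expr ⇒ p F ⇒ p A ⇒ p h d
  Expr ⇒ p F ⇒ p T ⇒ p h d

p h d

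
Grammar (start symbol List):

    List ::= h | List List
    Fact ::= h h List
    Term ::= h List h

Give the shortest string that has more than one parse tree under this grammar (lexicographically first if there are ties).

length 1: no string has ≥2 trees
length 2: no string has ≥2 trees
length 3: h h h has 2 parse trees

Two derivations of h h h:
  List ⇒ List List ⇒ h List ⇒ h List List ⇒ h h List ⇒ h h h
  List ⇒ List List ⇒ List List List ⇒ h List List ⇒ h h List ⇒ h h h

h h h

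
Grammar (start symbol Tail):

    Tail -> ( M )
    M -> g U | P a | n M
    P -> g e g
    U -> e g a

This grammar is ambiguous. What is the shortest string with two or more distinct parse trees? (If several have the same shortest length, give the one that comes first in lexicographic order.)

( g e g a )

length 6: ( g e g a ) has 2 parse trees

Two derivations of ( g e g a ):
  Tail ⇒ ( M ) ⇒ ( g U ) ⇒ ( g e g a )
  Tail ⇒ ( M ) ⇒ ( P a ) ⇒ ( g e g a )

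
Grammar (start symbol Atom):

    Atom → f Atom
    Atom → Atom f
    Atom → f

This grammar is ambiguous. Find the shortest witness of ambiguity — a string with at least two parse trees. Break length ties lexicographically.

length 1: no string has ≥2 trees
length 2: f f has 2 parse trees

Two derivations of f f:
  Atom ⇒ f Atom ⇒ f f
  Atom ⇒ Atom f ⇒ f f

f f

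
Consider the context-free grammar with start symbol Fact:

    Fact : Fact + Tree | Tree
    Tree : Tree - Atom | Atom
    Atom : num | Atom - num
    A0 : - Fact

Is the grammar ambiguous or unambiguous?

Witness: num - num

Derivation 1: Fact ⇒ Tree ⇒ Tree - Atom ⇒ Atom - Atom ⇒ num - Atom ⇒ num - num
Derivation 2: Fact ⇒ Tree ⇒ Atom ⇒ Atom - num ⇒ num - num

Two distinct leftmost derivations for the same string.

Ambiguous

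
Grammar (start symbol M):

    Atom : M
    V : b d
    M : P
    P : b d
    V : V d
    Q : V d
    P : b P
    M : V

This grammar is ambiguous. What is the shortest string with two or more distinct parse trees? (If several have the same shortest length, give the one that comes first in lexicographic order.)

b d

length 2: b d has 2 parse trees

Two derivations of b d:
  M ⇒ P ⇒ b d
  M ⇒ V ⇒ b d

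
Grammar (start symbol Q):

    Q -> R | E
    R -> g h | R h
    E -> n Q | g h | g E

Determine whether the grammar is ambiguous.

Witness: g h

Derivation 1: Q ⇒ R ⇒ g h
Derivation 2: Q ⇒ E ⇒ g h

Two distinct leftmost derivations for the same string.

Ambiguous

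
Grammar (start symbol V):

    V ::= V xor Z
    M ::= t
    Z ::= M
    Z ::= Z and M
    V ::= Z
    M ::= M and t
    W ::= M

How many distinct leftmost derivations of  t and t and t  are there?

Parse trees for t and t and t:
  [V [Z [M [M [M t] and t] and t]]]
  [V [Z [Z [M t]] and [M [M t] and t]]]
  [V [Z [Z [M [M t] and t]] and [M t]]]
  [V [Z [Z [Z [M t]] and [M t]] and [M t]]]

4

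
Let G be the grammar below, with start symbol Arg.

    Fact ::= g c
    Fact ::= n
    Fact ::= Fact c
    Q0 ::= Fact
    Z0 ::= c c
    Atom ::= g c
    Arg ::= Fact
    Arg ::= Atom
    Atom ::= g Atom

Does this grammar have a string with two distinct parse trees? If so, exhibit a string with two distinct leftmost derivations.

Ambiguous

Witness: g c

Derivation 1: Arg ⇒ Fact ⇒ g c
Derivation 2: Arg ⇒ Atom ⇒ g c

Two distinct leftmost derivations for the same string.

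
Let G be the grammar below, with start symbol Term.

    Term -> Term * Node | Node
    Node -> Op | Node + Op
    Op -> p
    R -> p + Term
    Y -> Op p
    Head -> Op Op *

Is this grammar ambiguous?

(R, Y, Head are unreachable from Term, so their rules don't affect L(Term).) The grammar is stratified — Term handles '*' (left-recursive), Node handles '+', Op atoms. Each operator has a fixed associativity and precedence level, so every string has one parse.

Unambiguous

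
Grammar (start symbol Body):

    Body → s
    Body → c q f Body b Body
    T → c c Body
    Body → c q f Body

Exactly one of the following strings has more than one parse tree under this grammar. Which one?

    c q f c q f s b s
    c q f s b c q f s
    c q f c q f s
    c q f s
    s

c q f c q f s b s: 2 trees
c q f s b c q f s: 1 tree
c q f c q f s: 1 tree
c q f s: 1 tree
s: 1 tree

c q f c q f s b s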